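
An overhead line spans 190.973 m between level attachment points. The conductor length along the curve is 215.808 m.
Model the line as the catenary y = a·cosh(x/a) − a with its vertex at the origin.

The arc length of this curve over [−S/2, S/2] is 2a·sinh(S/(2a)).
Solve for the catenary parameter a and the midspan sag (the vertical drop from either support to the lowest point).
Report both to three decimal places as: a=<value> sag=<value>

a=110.147 sag=44.047

seed: a₀ = √(S³/(24(L−S))) = √(190.973³/(24·24.835)) = 108.098646
iter 1: u=0.883327  f(a)=+9.871e-01  f'(a)=-4.964e-01  a ← 108.098646 − (+9.871e-01/-4.964e-01) = 110.087335
iter 2: u=0.867370  f(a)=+2.790e-02  f'(a)=-4.687e-01  a ← 110.087335 − (+2.790e-02/-4.687e-01) = 110.146863
iter 3: u=0.866902  f(a)=+2.372e-05  f'(a)=-4.679e-01  a ← 110.146863 − (+2.372e-05/-4.679e-01) = 110.146914
iter 4: u=0.866901  f(a)=+1.717e-11  f'(a)=-4.679e-01  a ← 110.146914 − (+1.717e-11/-4.679e-01) = 110.146914
converged: |Δa| < 1e-12 after 4 iterations
sag = a·(cosh(S/(2a)) − 1) = 110.146914·(cosh(0.866901) − 1) = 44.046523
T_max/T_min = cosh(S/(2a)) = 1.399889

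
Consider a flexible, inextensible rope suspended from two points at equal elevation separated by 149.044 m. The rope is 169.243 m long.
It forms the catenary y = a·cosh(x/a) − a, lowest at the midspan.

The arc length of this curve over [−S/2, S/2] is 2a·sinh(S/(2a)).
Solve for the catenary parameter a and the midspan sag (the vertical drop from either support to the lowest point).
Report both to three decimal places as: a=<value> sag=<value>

a=84.272 sag=35.154

seed: a₀ = √(S³/(24(L−S))) = √(149.044³/(24·20.199)) = 82.642071
iter 1: u=0.901744  f(a)=+8.373e-01  f'(a)=-5.298e-01  a ← 82.642071 − (+8.373e-01/-5.298e-01) = 84.222648
iter 2: u=0.884821  f(a)=+2.462e-02  f'(a)=-4.990e-01  a ← 84.222648 − (+2.462e-02/-4.990e-01) = 84.271996
iter 3: u=0.884303  f(a)=+2.273e-05  f'(a)=-4.981e-01  a ← 84.271996 − (+2.273e-05/-4.981e-01) = 84.272042
iter 4: u=0.884303  f(a)=+1.941e-11  f'(a)=-4.981e-01  a ← 84.272042 − (+1.941e-11/-4.981e-01) = 84.272042
converged: |Δa| < 1e-12 after 4 iterations
sag = a·(cosh(S/(2a)) − 1) = 84.272042·(cosh(0.884303) − 1) = 35.153983
T_max/T_min = cosh(S/(2a)) = 1.417149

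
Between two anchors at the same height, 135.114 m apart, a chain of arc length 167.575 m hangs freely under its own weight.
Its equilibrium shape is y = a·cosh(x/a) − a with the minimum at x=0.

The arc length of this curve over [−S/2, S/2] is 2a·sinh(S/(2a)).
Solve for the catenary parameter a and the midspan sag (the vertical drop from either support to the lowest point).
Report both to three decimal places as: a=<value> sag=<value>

seed: a₀ = √(S³/(24(L−S))) = √(135.114³/(24·32.461)) = 56.268321
iter 1: u=1.200622  f(a)=+2.422e+00  f'(a)=-1.329e+00  a ← 56.268321 − (+2.422e+00/-1.329e+00) = 58.090530
iter 2: u=1.162961  f(a)=+1.226e-01  f'(a)=-1.197e+00  a ← 58.090530 − (+1.226e-01/-1.197e+00) = 58.192921
iter 3: u=1.160914  f(a)=+3.514e-04  f'(a)=-1.191e+00  a ← 58.192921 − (+3.514e-04/-1.191e+00) = 58.193216
iter 4: u=1.160909  f(a)=+2.905e-09  f'(a)=-1.191e+00  a ← 58.193216 − (+2.905e-09/-1.191e+00) = 58.193216
iter 5: u=1.160909  f(a)=+2.842e-14  f'(a)=-1.191e+00  a ← 58.193216 − (+2.842e-14/-1.191e+00) = 58.193216
converged: |Δa| < 1e-12 after 5 iterations
sag = a·(cosh(S/(2a)) − 1) = 58.193216·(cosh(1.160909) − 1) = 43.820487
T_max/T_min = cosh(S/(2a)) = 1.753017

a=58.193 sag=43.820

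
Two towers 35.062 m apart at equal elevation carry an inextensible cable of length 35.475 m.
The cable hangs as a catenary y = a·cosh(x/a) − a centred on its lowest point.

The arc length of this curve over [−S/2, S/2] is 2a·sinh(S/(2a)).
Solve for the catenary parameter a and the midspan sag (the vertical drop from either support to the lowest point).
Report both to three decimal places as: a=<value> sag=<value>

seed: a₀ = √(S³/(24(L−S))) = √(35.062³/(24·0.413)) = 65.943863
iter 1: u=0.265847  f(a)=+1.462e-03  f'(a)=-1.261e-02  a ← 65.943863 − (+1.462e-03/-1.261e-02) = 66.059752
iter 2: u=0.265381  f(a)=+3.863e-06  f'(a)=-1.255e-02  a ← 66.059752 − (+3.863e-06/-1.255e-02) = 66.060060
iter 3: u=0.265380  f(a)=+2.713e-11  f'(a)=-1.255e-02  a ← 66.060060 − (+2.713e-11/-1.255e-02) = 66.060060
iter 4: u=0.265380  f(a)=-7.105e-15  f'(a)=-1.255e-02  a ← 66.060060 − (-7.105e-15/-1.255e-02) = 66.060060
converged: |Δa| < 1e-12 after 4 iterations
sag = a·(cosh(S/(2a)) − 1) = 66.060060·(cosh(0.265380) − 1) = 2.339870
T_max/T_min = cosh(S/(2a)) = 1.035420

a=66.060 sag=2.340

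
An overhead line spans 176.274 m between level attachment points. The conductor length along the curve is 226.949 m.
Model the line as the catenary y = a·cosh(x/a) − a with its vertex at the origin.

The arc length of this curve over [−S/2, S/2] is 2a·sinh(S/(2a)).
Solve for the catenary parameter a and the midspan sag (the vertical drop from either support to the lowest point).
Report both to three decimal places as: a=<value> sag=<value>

seed: a₀ = √(S³/(24(L−S))) = √(176.274³/(24·50.675)) = 67.108864
iter 1: u=1.313344  f(a)=+4.554e+00  f'(a)=-1.787e+00  a ← 67.108864 − (+4.554e+00/-1.787e+00) = 69.656982
iter 2: u=1.265300  f(a)=+2.722e-01  f'(a)=-1.579e+00  a ← 69.656982 − (+2.722e-01/-1.579e+00) = 69.829346
iter 3: u=1.262177  f(a)=+1.110e-03  f'(a)=-1.567e+00  a ← 69.829346 − (+1.110e-03/-1.567e+00) = 69.830054
iter 4: u=1.262164  f(a)=+1.860e-08  f'(a)=-1.567e+00  a ← 69.830054 − (+1.860e-08/-1.567e+00) = 69.830054
iter 5: u=1.262164  f(a)=+5.684e-14  f'(a)=-1.567e+00  a ← 69.830054 − (+5.684e-14/-1.567e+00) = 69.830054
converged: |Δa| < 1e-12 after 5 iterations
sag = a·(cosh(S/(2a)) − 1) = 69.830054·(cosh(1.262164) − 1) = 63.409199
T_max/T_min = cosh(S/(2a)) = 1.908050

a=69.830 sag=63.409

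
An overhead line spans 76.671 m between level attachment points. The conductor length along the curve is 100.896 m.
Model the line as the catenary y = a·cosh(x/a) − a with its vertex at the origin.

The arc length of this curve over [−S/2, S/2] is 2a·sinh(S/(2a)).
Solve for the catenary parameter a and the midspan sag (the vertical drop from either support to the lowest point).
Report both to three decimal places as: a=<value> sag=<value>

a=29.076 sag=29.151

seed: a₀ = √(S³/(24(L−S))) = √(76.671³/(24·24.225)) = 27.842561
iter 1: u=1.376867  f(a)=+2.403e+00  f'(a)=-2.093e+00  a ← 27.842561 − (+2.403e+00/-2.093e+00) = 28.990421
iter 2: u=1.322351  f(a)=+1.566e-01  f'(a)=-1.828e+00  a ← 28.990421 − (+1.566e-01/-1.828e+00) = 29.076052
iter 3: u=1.318456  f(a)=+7.674e-04  f'(a)=-1.811e+00  a ← 29.076052 − (+7.674e-04/-1.811e+00) = 29.076475
iter 4: u=1.318437  f(a)=+1.863e-08  f'(a)=-1.810e+00  a ← 29.076475 − (+1.863e-08/-1.810e+00) = 29.076475
iter 5: u=1.318437  f(a)=+0.000e+00  f'(a)=-1.810e+00  a ← 29.076475 − (+0.000e+00/-1.810e+00) = 29.076475
converged: |Δa| < 1e-12 after 5 iterations
sag = a·(cosh(S/(2a)) − 1) = 29.076475·(cosh(1.318437) − 1) = 29.151028
T_max/T_min = cosh(S/(2a)) = 2.002564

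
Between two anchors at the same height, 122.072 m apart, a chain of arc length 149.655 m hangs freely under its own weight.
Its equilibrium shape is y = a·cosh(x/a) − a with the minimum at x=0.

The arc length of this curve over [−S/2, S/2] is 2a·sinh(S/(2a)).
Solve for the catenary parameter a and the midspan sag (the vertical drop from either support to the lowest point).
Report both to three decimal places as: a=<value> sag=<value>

seed: a₀ = √(S³/(24(L−S))) = √(122.072³/(24·27.583)) = 52.420085
iter 1: u=1.164363  f(a)=+1.931e+00  f'(a)=-1.202e+00  a ← 52.420085 − (+1.931e+00/-1.202e+00) = 54.026612
iter 2: u=1.129740  f(a)=+9.234e-02  f'(a)=-1.090e+00  a ← 54.026612 − (+9.234e-02/-1.090e+00) = 54.111352
iter 3: u=1.127970  f(a)=+2.346e-04  f'(a)=-1.084e+00  a ← 54.111352 − (+2.346e-04/-1.084e+00) = 54.111568
iter 4: u=1.127966  f(a)=+1.522e-09  f'(a)=-1.084e+00  a ← 54.111568 − (+1.522e-09/-1.084e+00) = 54.111568
iter 5: u=1.127966  f(a)=+2.842e-14  f'(a)=-1.084e+00  a ← 54.111568 − (+2.842e-14/-1.084e+00) = 54.111568
converged: |Δa| < 1e-12 after 5 iterations
sag = a·(cosh(S/(2a)) − 1) = 54.111568·(cosh(1.127966) − 1) = 38.231361
T_max/T_min = cosh(S/(2a)) = 1.706528

a=54.112 sag=38.231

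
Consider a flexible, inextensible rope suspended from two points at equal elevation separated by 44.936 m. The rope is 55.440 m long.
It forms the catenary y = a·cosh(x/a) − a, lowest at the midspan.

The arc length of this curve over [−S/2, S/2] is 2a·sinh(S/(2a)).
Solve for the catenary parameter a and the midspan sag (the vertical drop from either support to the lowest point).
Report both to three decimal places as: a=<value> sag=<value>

a=19.604 sag=14.348

seed: a₀ = √(S³/(24(L−S))) = √(44.936³/(24·10.504)) = 18.971804
iter 1: u=1.184284  f(a)=+7.617e-01  f'(a)=-1.271e+00  a ← 18.971804 − (+7.617e-01/-1.271e+00) = 19.571269
iter 2: u=1.148009  f(a)=+3.759e-02  f'(a)=-1.148e+00  a ← 19.571269 − (+3.759e-02/-1.148e+00) = 19.604015
iter 3: u=1.146092  f(a)=+1.021e-04  f'(a)=-1.142e+00  a ← 19.604015 − (+1.021e-04/-1.142e+00) = 19.604104
iter 4: u=1.146087  f(a)=+7.574e-10  f'(a)=-1.142e+00  a ← 19.604104 − (+7.574e-10/-1.142e+00) = 19.604104
iter 5: u=1.146087  f(a)=-7.105e-15  f'(a)=-1.142e+00  a ← 19.604104 − (-7.105e-15/-1.142e+00) = 19.604104
converged: |Δa| < 1e-12 after 5 iterations
sag = a·(cosh(S/(2a)) − 1) = 19.604104·(cosh(1.146087) − 1) = 14.347616
T_max/T_min = cosh(S/(2a)) = 1.731868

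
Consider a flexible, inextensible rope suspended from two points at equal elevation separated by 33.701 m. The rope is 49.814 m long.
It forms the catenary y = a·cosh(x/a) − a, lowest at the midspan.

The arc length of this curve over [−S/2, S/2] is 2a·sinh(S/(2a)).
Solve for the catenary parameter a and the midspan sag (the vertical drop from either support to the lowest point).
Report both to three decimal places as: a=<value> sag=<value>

seed: a₀ = √(S³/(24(L−S))) = √(33.701³/(24·16.113)) = 9.948792
iter 1: u=1.693723  f(a)=+2.475e+00  f'(a)=-4.269e+00  a ← 9.948792 − (+2.475e+00/-4.269e+00) = 10.528688
iter 2: u=1.600437  f(a)=+2.329e-01  f'(a)=-3.500e+00  a ← 10.528688 − (+2.329e-01/-3.500e+00) = 10.595241
iter 3: u=1.590384  f(a)=+2.536e-03  f'(a)=-3.424e+00  a ← 10.595241 − (+2.536e-03/-3.424e+00) = 10.595982
iter 4: u=1.590273  f(a)=+3.077e-07  f'(a)=-3.423e+00  a ← 10.595982 − (+3.077e-07/-3.423e+00) = 10.595982
iter 5: u=1.590273  f(a)=+0.000e+00  f'(a)=-3.423e+00  a ← 10.595982 − (+0.000e+00/-3.423e+00) = 10.595982
converged: |Δa| < 1e-12 after 5 iterations
sag = a·(cosh(S/(2a)) − 1) = 10.595982·(cosh(1.590273) − 1) = 16.471221
T_max/T_min = cosh(S/(2a)) = 2.554478

a=10.596 sag=16.471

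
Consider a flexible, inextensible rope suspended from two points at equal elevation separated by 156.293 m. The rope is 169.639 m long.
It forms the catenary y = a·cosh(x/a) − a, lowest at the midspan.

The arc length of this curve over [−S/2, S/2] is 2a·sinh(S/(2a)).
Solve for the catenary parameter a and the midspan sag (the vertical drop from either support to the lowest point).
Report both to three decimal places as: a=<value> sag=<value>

a=110.548 sag=28.790

seed: a₀ = √(S³/(24(L−S))) = √(156.293³/(24·13.346)) = 109.176234
iter 1: u=0.715783  f(a)=+3.461e-01  f'(a)=-2.572e-01  a ← 109.176234 − (+3.461e-01/-2.572e-01) = 110.521610
iter 2: u=0.707070  f(a)=+6.501e-03  f'(a)=-2.477e-01  a ← 110.521610 − (+6.501e-03/-2.477e-01) = 110.547861
iter 3: u=0.706902  f(a)=+2.392e-06  f'(a)=-2.475e-01  a ← 110.547861 − (+2.392e-06/-2.475e-01) = 110.547871
iter 4: u=0.706902  f(a)=+3.126e-13  f'(a)=-2.475e-01  a ← 110.547871 − (+3.126e-13/-2.475e-01) = 110.547871
converged: |Δa| < 1e-12 after 4 iterations
sag = a·(cosh(S/(2a)) − 1) = 110.547871·(cosh(0.706902) − 1) = 28.790492
T_max/T_min = cosh(S/(2a)) = 1.260435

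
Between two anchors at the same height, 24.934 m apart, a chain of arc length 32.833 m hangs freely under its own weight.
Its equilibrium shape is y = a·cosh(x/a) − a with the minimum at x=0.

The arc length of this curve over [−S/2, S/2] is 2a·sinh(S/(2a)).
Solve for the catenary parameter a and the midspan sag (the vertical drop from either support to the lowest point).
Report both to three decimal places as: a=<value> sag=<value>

a=9.444 sag=9.495

seed: a₀ = √(S³/(24(L−S))) = √(24.934³/(24·7.899)) = 9.042661
iter 1: u=1.378687  f(a)=+7.856e-01  f'(a)=-2.102e+00  a ← 9.042661 − (+7.856e-01/-2.102e+00) = 9.416315
iter 2: u=1.323979  f(a)=+5.132e-02  f'(a)=-1.836e+00  a ← 9.416315 − (+5.132e-02/-1.836e+00) = 9.444266
iter 3: u=1.320060  f(a)=+2.528e-04  f'(a)=-1.818e+00  a ← 9.444266 − (+2.528e-04/-1.818e+00) = 9.444405
iter 4: u=1.320041  f(a)=+6.203e-09  f'(a)=-1.818e+00  a ← 9.444405 − (+6.203e-09/-1.818e+00) = 9.444405
iter 5: u=1.320041  f(a)=+0.000e+00  f'(a)=-1.818e+00  a ← 9.444405 − (+0.000e+00/-1.818e+00) = 9.444405
converged: |Δa| < 1e-12 after 5 iterations
sag = a·(cosh(S/(2a)) − 1) = 9.444405·(cosh(1.320041) − 1) = 9.494926
T_max/T_min = cosh(S/(2a)) = 2.005349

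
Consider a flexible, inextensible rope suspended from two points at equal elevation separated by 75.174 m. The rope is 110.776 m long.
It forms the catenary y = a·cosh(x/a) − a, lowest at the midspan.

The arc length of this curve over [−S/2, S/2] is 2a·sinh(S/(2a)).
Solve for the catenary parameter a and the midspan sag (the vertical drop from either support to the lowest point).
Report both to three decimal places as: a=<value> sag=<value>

a=23.736 sag=36.524

seed: a₀ = √(S³/(24(L−S))) = √(75.174³/(24·35.602)) = 22.297628
iter 1: u=1.685695  f(a)=+5.414e+00  f'(a)=-4.198e+00  a ← 22.297628 − (+5.414e+00/-4.198e+00) = 23.587422
iter 2: u=1.593519  f(a)=+5.053e-01  f'(a)=-3.448e+00  a ← 23.587422 − (+5.053e-01/-3.448e+00) = 23.733991
iter 3: u=1.583678  f(a)=+5.402e-03  f'(a)=-3.374e+00  a ← 23.733991 − (+5.402e-03/-3.374e+00) = 23.735592
iter 4: u=1.583571  f(a)=+6.321e-07  f'(a)=-3.374e+00  a ← 23.735592 − (+6.321e-07/-3.374e+00) = 23.735593
iter 5: u=1.583571  f(a)=+1.421e-14  f'(a)=-3.374e+00  a ← 23.735593 − (+1.421e-14/-3.374e+00) = 23.735593
converged: |Δa| < 1e-12 after 5 iterations
sag = a·(cosh(S/(2a)) − 1) = 23.735593·(cosh(1.583571) − 1) = 36.523920
T_max/T_min = cosh(S/(2a)) = 2.538783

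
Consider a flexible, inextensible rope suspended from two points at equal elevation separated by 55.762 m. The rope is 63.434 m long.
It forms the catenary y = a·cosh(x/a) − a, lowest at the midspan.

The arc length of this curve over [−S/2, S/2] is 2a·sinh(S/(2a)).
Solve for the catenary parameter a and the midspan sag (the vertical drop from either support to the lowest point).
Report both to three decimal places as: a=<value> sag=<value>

a=31.301 sag=13.261

seed: a₀ = √(S³/(24(L−S))) = √(55.762³/(24·7.672)) = 30.686517
iter 1: u=0.908575  f(a)=+3.230e-01  f'(a)=-5.425e-01  a ← 30.686517 − (+3.230e-01/-5.425e-01) = 31.281796
iter 2: u=0.891285  f(a)=+9.637e-03  f'(a)=-5.106e-01  a ← 31.281796 − (+9.637e-03/-5.106e-01) = 31.300670
iter 3: u=0.890748  f(a)=+9.166e-06  f'(a)=-5.096e-01  a ← 31.300670 − (+9.166e-06/-5.096e-01) = 31.300688
iter 4: u=0.890747  f(a)=+8.313e-12  f'(a)=-5.096e-01  a ← 31.300688 − (+8.313e-12/-5.096e-01) = 31.300688
converged: |Δa| < 1e-12 after 4 iterations
sag = a·(cosh(S/(2a)) − 1) = 31.300688·(cosh(0.890747) − 1) = 13.260519
T_max/T_min = cosh(S/(2a)) = 1.423649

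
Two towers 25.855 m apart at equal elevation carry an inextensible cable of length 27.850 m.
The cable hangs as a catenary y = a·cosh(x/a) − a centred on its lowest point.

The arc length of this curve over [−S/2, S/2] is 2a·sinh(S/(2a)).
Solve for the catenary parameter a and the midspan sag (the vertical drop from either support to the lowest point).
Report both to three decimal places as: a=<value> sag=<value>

seed: a₀ = √(S³/(24(L−S))) = √(25.855³/(24·1.995)) = 18.999394
iter 1: u=0.680416  f(a)=+4.669e-02  f'(a)=-2.199e-01  a ← 18.999394 − (+4.669e-02/-2.199e-01) = 19.211741
iter 2: u=0.672896  f(a)=+7.944e-04  f'(a)=-2.125e-01  a ← 19.211741 − (+7.944e-04/-2.125e-01) = 19.215479
iter 3: u=0.672765  f(a)=+2.387e-07  f'(a)=-2.123e-01  a ← 19.215479 − (+2.387e-07/-2.123e-01) = 19.215480
iter 4: u=0.672765  f(a)=+2.842e-14  f'(a)=-2.123e-01  a ← 19.215480 − (+2.842e-14/-2.123e-01) = 19.215480
converged: |Δa| < 1e-12 after 4 iterations
sag = a·(cosh(S/(2a)) − 1) = 19.215480·(cosh(0.672765) − 1) = 4.515097
T_max/T_min = cosh(S/(2a)) = 1.234972

a=19.215 sag=4.515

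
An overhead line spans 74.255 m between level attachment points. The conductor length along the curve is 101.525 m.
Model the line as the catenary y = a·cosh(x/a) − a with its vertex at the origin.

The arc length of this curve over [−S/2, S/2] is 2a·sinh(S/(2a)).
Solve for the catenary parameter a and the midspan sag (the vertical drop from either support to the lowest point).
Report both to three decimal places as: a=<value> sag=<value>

a=26.287 sag=30.878

seed: a₀ = √(S³/(24(L−S))) = √(74.255³/(24·27.270)) = 25.011536
iter 1: u=1.484415  f(a)=+3.167e+00  f'(a)=-2.700e+00  a ← 25.011536 − (+3.167e+00/-2.700e+00) = 26.184292
iter 2: u=1.417930  f(a)=+2.364e-01  f'(a)=-2.311e+00  a ← 26.184292 − (+2.364e-01/-2.311e+00) = 26.286567
iter 3: u=1.412413  f(a)=+1.551e-03  f'(a)=-2.281e+00  a ← 26.286567 − (+1.551e-03/-2.281e+00) = 26.287247
iter 4: u=1.412377  f(a)=+6.780e-08  f'(a)=-2.281e+00  a ← 26.287247 − (+6.780e-08/-2.281e+00) = 26.287247
iter 5: u=1.412377  f(a)=+0.000e+00  f'(a)=-2.281e+00  a ← 26.287247 − (+0.000e+00/-2.281e+00) = 26.287247
converged: |Δa| < 1e-12 after 5 iterations
sag = a·(cosh(S/(2a)) − 1) = 26.287247·(cosh(1.412377) − 1) = 30.877871
T_max/T_min = cosh(S/(2a)) = 2.174633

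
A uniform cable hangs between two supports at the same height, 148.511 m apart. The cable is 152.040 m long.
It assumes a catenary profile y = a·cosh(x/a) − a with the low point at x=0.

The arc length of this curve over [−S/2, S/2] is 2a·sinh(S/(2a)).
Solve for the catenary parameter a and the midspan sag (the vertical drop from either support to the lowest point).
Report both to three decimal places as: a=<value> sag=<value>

a=197.353 sag=14.135

seed: a₀ = √(S³/(24(L−S))) = √(148.511³/(24·3.529)) = 196.655675
iter 1: u=0.377591  f(a)=+2.524e-02  f'(a)=-3.640e-02  a ← 196.655675 − (+2.524e-02/-3.640e-02) = 197.349079
iter 2: u=0.376265  f(a)=+1.341e-04  f'(a)=-3.602e-02  a ← 197.349079 − (+1.341e-04/-3.602e-02) = 197.352803
iter 3: u=0.376258  f(a)=+3.832e-09  f'(a)=-3.602e-02  a ← 197.352803 − (+3.832e-09/-3.602e-02) = 197.352803
iter 4: u=0.376258  f(a)=-2.842e-14  f'(a)=-3.602e-02  a ← 197.352803 − (-2.842e-14/-3.602e-02) = 197.352803
converged: |Δa| < 1e-12 after 4 iterations
sag = a·(cosh(S/(2a)) − 1) = 197.352803·(cosh(0.376258) − 1) = 14.135185
T_max/T_min = cosh(S/(2a)) = 1.071624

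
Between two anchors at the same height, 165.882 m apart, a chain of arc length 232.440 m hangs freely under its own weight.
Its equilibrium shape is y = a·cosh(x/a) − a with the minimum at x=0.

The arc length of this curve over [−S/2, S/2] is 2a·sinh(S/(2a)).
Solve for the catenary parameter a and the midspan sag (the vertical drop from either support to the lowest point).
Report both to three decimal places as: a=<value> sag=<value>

seed: a₀ = √(S³/(24(L−S))) = √(165.882³/(24·66.558)) = 53.455592
iter 1: u=1.551587  f(a)=+8.487e+00  f'(a)=-3.144e+00  a ← 53.455592 − (+8.487e+00/-3.144e+00) = 56.155209
iter 2: u=1.476996  f(a)=+6.853e-01  f'(a)=-2.655e+00  a ← 56.155209 − (+6.853e-01/-2.655e+00) = 56.413341
iter 3: u=1.470237  f(a)=+5.335e-03  f'(a)=-2.613e+00  a ← 56.413341 − (+5.335e-03/-2.613e+00) = 56.415383
iter 4: u=1.470184  f(a)=+3.289e-07  f'(a)=-2.613e+00  a ← 56.415383 − (+3.289e-07/-2.613e+00) = 56.415383
iter 5: u=1.470184  f(a)=+2.842e-14  f'(a)=-2.613e+00  a ← 56.415383 − (+2.842e-14/-2.613e+00) = 56.415383
converged: |Δa| < 1e-12 after 5 iterations
sag = a·(cosh(S/(2a)) − 1) = 56.415383·(cosh(1.470184) − 1) = 72.773563
T_max/T_min = cosh(S/(2a)) = 2.289960

a=56.415 sag=72.774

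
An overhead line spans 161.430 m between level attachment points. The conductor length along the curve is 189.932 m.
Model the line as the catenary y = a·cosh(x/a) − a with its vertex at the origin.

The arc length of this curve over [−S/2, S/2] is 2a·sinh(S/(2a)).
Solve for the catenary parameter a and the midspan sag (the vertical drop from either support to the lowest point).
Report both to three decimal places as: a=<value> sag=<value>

seed: a₀ = √(S³/(24(L−S))) = √(161.430³/(24·28.502)) = 78.421127
iter 1: u=1.029251  f(a)=+1.548e+00  f'(a)=-8.069e-01  a ← 78.421127 − (+1.548e+00/-8.069e-01) = 80.340063
iter 2: u=1.004667  f(a)=+5.865e-02  f'(a)=-7.468e-01  a ← 80.340063 − (+5.865e-02/-7.468e-01) = 80.418603
iter 3: u=1.003686  f(a)=+9.151e-05  f'(a)=-7.445e-01  a ← 80.418603 − (+9.151e-05/-7.445e-01) = 80.418726
iter 4: u=1.003684  f(a)=+2.235e-10  f'(a)=-7.445e-01  a ← 80.418726 − (+2.235e-10/-7.445e-01) = 80.418726
iter 5: u=1.003684  f(a)=+2.842e-14  f'(a)=-7.445e-01  a ← 80.418726 − (+2.842e-14/-7.445e-01) = 80.418726
converged: |Δa| < 1e-12 after 5 iterations
sag = a·(cosh(S/(2a)) − 1) = 80.418726·(cosh(1.003684) − 1) = 44.022877
T_max/T_min = cosh(S/(2a)) = 1.547421

a=80.419 sag=44.023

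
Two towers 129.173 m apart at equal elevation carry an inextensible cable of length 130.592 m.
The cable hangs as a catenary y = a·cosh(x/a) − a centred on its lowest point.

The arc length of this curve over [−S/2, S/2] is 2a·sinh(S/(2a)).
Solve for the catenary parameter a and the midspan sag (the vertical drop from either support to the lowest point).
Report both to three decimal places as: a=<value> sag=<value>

a=251.985 sag=8.323

seed: a₀ = √(S³/(24(L−S))) = √(129.173³/(24·1.419)) = 251.571130
iter 1: u=0.256733  f(a)=+4.684e-03  f'(a)=-1.136e-02  a ← 251.571130 − (+4.684e-03/-1.136e-02) = 251.983593
iter 2: u=0.256312  f(a)=+1.154e-05  f'(a)=-1.130e-02  a ← 251.983593 − (+1.154e-05/-1.130e-02) = 251.984614
iter 3: u=0.256311  f(a)=+7.051e-11  f'(a)=-1.130e-02  a ← 251.984614 − (+7.051e-11/-1.130e-02) = 251.984614
iter 4: u=0.256311  f(a)=-2.842e-14  f'(a)=-1.130e-02  a ← 251.984614 − (-2.842e-14/-1.130e-02) = 251.984614
converged: |Δa| < 1e-12 after 4 iterations
sag = a·(cosh(S/(2a)) − 1) = 251.984614·(cosh(0.256311) − 1) = 8.322538
T_max/T_min = cosh(S/(2a)) = 1.033028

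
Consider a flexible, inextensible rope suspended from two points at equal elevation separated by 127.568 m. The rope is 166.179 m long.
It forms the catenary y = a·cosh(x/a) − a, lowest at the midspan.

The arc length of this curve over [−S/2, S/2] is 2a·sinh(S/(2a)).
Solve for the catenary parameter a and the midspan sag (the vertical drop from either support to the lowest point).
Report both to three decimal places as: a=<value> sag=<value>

seed: a₀ = √(S³/(24(L−S))) = √(127.568³/(24·38.611)) = 47.331631
iter 1: u=1.347598  f(a)=+3.661e+00  f'(a)=-1.948e+00  a ← 47.331631 − (+3.661e+00/-1.948e+00) = 49.211515
iter 2: u=1.296119  f(a)=+2.294e-01  f'(a)=-1.711e+00  a ← 49.211515 − (+2.294e-01/-1.711e+00) = 49.345644
iter 3: u=1.292596  f(a)=+1.034e-03  f'(a)=-1.695e+00  a ← 49.345644 − (+1.034e-03/-1.695e+00) = 49.346254
iter 4: u=1.292580  f(a)=+2.122e-08  f'(a)=-1.695e+00  a ← 49.346254 − (+2.122e-08/-1.695e+00) = 49.346254
iter 5: u=1.292580  f(a)=+2.842e-14  f'(a)=-1.695e+00  a ← 49.346254 − (+2.842e-14/-1.695e+00) = 49.346254
converged: |Δa| < 1e-12 after 5 iterations
sag = a·(cosh(S/(2a)) − 1) = 49.346254·(cosh(1.292580) − 1) = 47.291822
T_max/T_min = cosh(S/(2a)) = 1.958367

a=49.346 sag=47.292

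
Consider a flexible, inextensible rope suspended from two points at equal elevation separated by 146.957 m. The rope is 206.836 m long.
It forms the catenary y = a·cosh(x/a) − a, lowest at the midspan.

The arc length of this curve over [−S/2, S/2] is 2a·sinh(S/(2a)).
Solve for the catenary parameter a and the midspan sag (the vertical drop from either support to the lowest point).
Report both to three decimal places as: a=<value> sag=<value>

a=49.633 sag=65.078

seed: a₀ = √(S³/(24(L−S))) = √(146.957³/(24·59.879)) = 46.994012
iter 1: u=1.563572  f(a)=+7.760e+00  f'(a)=-3.228e+00  a ← 46.994012 − (+7.760e+00/-3.228e+00) = 49.397848
iter 2: u=1.487484  f(a)=+6.352e-01  f'(a)=-2.720e+00  a ← 49.397848 − (+6.352e-01/-2.720e+00) = 49.631408
iter 3: u=1.480484  f(a)=+5.094e-03  f'(a)=-2.676e+00  a ← 49.631408 − (+5.094e-03/-2.676e+00) = 49.633311
iter 4: u=1.480427  f(a)=+3.334e-07  f'(a)=-2.676e+00  a ← 49.633311 − (+3.334e-07/-2.676e+00) = 49.633311
iter 5: u=1.480427  f(a)=+0.000e+00  f'(a)=-2.676e+00  a ← 49.633311 − (+0.000e+00/-2.676e+00) = 49.633311
converged: |Δa| < 1e-12 after 5 iterations
sag = a·(cosh(S/(2a)) − 1) = 49.633311·(cosh(1.480427) − 1) = 65.078276
T_max/T_min = cosh(S/(2a)) = 2.311181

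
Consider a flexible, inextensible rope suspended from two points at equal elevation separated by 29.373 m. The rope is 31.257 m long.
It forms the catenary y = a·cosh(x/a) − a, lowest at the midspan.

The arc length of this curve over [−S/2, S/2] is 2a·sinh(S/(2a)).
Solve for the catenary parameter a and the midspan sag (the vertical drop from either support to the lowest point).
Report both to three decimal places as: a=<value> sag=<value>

a=23.899 sag=4.656

seed: a₀ = √(S³/(24(L−S))) = √(29.373³/(24·1.884)) = 23.674259
iter 1: u=0.620357  f(a)=+3.659e-02  f'(a)=-1.654e-01  a ← 23.674259 − (+3.659e-02/-1.654e-01) = 23.895497
iter 2: u=0.614614  f(a)=+5.192e-04  f'(a)=-1.607e-01  a ← 23.895497 − (+5.192e-04/-1.607e-01) = 23.898727
iter 3: u=0.614531  f(a)=+1.079e-07  f'(a)=-1.606e-01  a ← 23.898727 − (+1.079e-07/-1.606e-01) = 23.898728
iter 4: u=0.614531  f(a)=+3.553e-15  f'(a)=-1.606e-01  a ← 23.898728 − (+3.553e-15/-1.606e-01) = 23.898728
converged: |Δa| < 1e-12 after 4 iterations
sag = a·(cosh(S/(2a)) − 1) = 23.898728·(cosh(0.614531) − 1) = 4.656468
T_max/T_min = cosh(S/(2a)) = 1.194842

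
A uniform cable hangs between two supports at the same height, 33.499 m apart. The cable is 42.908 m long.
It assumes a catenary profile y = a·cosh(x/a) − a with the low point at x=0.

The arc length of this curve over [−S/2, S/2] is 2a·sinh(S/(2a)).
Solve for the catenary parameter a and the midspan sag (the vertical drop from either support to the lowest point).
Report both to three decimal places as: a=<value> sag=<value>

a=13.414 sag=11.888

seed: a₀ = √(S³/(24(L−S))) = √(33.499³/(24·9.409)) = 12.902397
iter 1: u=1.298170  f(a)=+8.254e-01  f'(a)=-1.720e+00  a ← 12.902397 − (+8.254e-01/-1.720e+00) = 13.382403
iter 2: u=1.251606  f(a)=+4.830e-02  f'(a)=-1.524e+00  a ← 13.382403 − (+4.830e-02/-1.524e+00) = 13.414101
iter 3: u=1.248649  f(a)=+1.881e-04  f'(a)=-1.512e+00  a ← 13.414101 − (+1.881e-04/-1.512e+00) = 13.414225
iter 4: u=1.248637  f(a)=+2.878e-09  f'(a)=-1.512e+00  a ← 13.414225 − (+2.878e-09/-1.512e+00) = 13.414225
iter 5: u=1.248637  f(a)=-7.105e-15  f'(a)=-1.512e+00  a ← 13.414225 − (-7.105e-15/-1.512e+00) = 13.414225
converged: |Δa| < 1e-12 after 5 iterations
sag = a·(cosh(S/(2a)) − 1) = 13.414225·(cosh(1.248637) − 1) = 11.888256
T_max/T_min = cosh(S/(2a)) = 1.886242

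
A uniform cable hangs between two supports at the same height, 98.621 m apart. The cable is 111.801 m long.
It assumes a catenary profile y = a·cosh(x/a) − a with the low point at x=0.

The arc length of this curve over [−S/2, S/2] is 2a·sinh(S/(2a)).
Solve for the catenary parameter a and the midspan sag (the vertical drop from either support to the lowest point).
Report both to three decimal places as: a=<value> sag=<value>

a=56.138 sag=23.085

seed: a₀ = √(S³/(24(L−S))) = √(98.621³/(24·13.180)) = 55.066919
iter 1: u=0.895465  f(a)=+5.386e-01  f'(a)=-5.182e-01  a ← 55.066919 − (+5.386e-01/-5.182e-01) = 56.106356
iter 2: u=0.878875  f(a)=+1.563e-02  f'(a)=-4.885e-01  a ← 56.106356 − (+1.563e-02/-4.885e-01) = 56.138348
iter 3: u=0.878375  f(a)=+1.403e-05  f'(a)=-4.876e-01  a ← 56.138348 − (+1.403e-05/-4.876e-01) = 56.138377
iter 4: u=0.878374  f(a)=+1.133e-11  f'(a)=-4.876e-01  a ← 56.138377 − (+1.133e-11/-4.876e-01) = 56.138377
converged: |Δa| < 1e-12 after 4 iterations
sag = a·(cosh(S/(2a)) − 1) = 56.138377·(cosh(0.878374) − 1) = 23.085251
T_max/T_min = cosh(S/(2a)) = 1.411220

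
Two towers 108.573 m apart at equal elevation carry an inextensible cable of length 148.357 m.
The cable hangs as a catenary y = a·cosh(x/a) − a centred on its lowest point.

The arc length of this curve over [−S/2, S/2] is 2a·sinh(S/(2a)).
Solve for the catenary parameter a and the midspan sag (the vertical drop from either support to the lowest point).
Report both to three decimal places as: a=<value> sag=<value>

seed: a₀ = √(S³/(24(L−S))) = √(108.573³/(24·39.784)) = 36.611954
iter 1: u=1.482753  f(a)=+4.609e+00  f'(a)=-2.690e+00  a ← 36.611954 − (+4.609e+00/-2.690e+00) = 38.325390
iter 2: u=1.416463  f(a)=+3.433e-01  f'(a)=-2.303e+00  a ← 38.325390 − (+3.433e-01/-2.303e+00) = 38.474469
iter 3: u=1.410975  f(a)=+2.244e-03  f'(a)=-2.273e+00  a ← 38.474469 − (+2.244e-03/-2.273e+00) = 38.475456
iter 4: u=1.410938  f(a)=+9.721e-08  f'(a)=-2.273e+00  a ← 38.475456 − (+9.721e-08/-2.273e+00) = 38.475457
iter 5: u=1.410938  f(a)=+0.000e+00  f'(a)=-2.273e+00  a ← 38.475457 − (+0.000e+00/-2.273e+00) = 38.475457
converged: |Δa| < 1e-12 after 5 iterations
sag = a·(cosh(S/(2a)) − 1) = 38.475457·(cosh(1.410938) − 1) = 45.087757
T_max/T_min = cosh(S/(2a)) = 2.171858

a=38.475 sag=45.088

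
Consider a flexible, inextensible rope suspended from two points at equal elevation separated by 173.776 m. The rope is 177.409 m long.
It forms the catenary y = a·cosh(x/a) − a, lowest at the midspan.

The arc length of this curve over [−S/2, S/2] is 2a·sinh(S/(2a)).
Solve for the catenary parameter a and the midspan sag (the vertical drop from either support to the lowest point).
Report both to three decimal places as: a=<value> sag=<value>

seed: a₀ = √(S³/(24(L−S))) = √(173.776³/(24·3.633)) = 245.327580
iter 1: u=0.354171  f(a)=+2.285e-02  f'(a)=-2.999e-02  a ← 245.327580 − (+2.285e-02/-2.999e-02) = 246.089611
iter 2: u=0.353075  f(a)=+1.069e-04  f'(a)=-2.971e-02  a ← 246.089611 − (+1.069e-04/-2.971e-02) = 246.093210
iter 3: u=0.353069  f(a)=+2.365e-09  f'(a)=-2.971e-02  a ← 246.093210 − (+2.365e-09/-2.971e-02) = 246.093210
iter 4: u=0.353069  f(a)=+2.842e-14  f'(a)=-2.971e-02  a ← 246.093210 − (+2.842e-14/-2.971e-02) = 246.093210
converged: |Δa| < 1e-12 after 4 iterations
sag = a·(cosh(S/(2a)) − 1) = 246.093210·(cosh(0.353069) − 1) = 15.498755
T_max/T_min = cosh(S/(2a)) = 1.062979

a=246.093 sag=15.499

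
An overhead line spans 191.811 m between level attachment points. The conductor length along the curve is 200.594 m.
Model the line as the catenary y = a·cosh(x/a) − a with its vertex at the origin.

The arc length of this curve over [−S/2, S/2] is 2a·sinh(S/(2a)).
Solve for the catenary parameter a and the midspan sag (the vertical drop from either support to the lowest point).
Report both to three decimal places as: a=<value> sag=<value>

seed: a₀ = √(S³/(24(L−S))) = √(191.811³/(24·8.783)) = 182.971396
iter 1: u=0.524156  f(a)=+1.214e-01  f'(a)=-9.867e-02  a ← 182.971396 − (+1.214e-01/-9.867e-02) = 184.202234
iter 2: u=0.520653  f(a)=+1.236e-03  f'(a)=-9.667e-02  a ← 184.202234 − (+1.236e-03/-9.667e-02) = 184.215024
iter 3: u=0.520617  f(a)=+1.311e-07  f'(a)=-9.665e-02  a ← 184.215024 − (+1.311e-07/-9.665e-02) = 184.215025
iter 4: u=0.520617  f(a)=-5.684e-14  f'(a)=-9.665e-02  a ← 184.215025 − (-5.684e-14/-9.665e-02) = 184.215025
converged: |Δa| < 1e-12 after 4 iterations
sag = a·(cosh(S/(2a)) − 1) = 184.215025·(cosh(0.520617) − 1) = 25.534024
T_max/T_min = cosh(S/(2a)) = 1.138610

a=184.215 sag=25.534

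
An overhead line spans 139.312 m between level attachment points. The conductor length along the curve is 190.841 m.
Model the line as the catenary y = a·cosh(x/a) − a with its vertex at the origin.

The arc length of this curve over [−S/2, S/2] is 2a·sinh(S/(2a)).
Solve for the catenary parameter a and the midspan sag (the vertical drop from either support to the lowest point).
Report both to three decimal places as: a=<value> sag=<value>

seed: a₀ = √(S³/(24(L−S))) = √(139.312³/(24·51.529)) = 46.757503
iter 1: u=1.489729  f(a)=+6.030e+00  f'(a)=-2.734e+00  a ← 46.757503 − (+6.030e+00/-2.734e+00) = 48.963172
iter 2: u=1.422620  f(a)=+4.529e-01  f'(a)=-2.337e+00  a ← 48.963172 − (+4.529e-01/-2.337e+00) = 49.156960
iter 3: u=1.417012  f(a)=+3.014e-03  f'(a)=-2.306e+00  a ← 49.156960 − (+3.014e-03/-2.306e+00) = 49.158267
iter 4: u=1.416974  f(a)=+1.354e-07  f'(a)=-2.306e+00  a ← 49.158267 − (+1.354e-07/-2.306e+00) = 49.158267
iter 5: u=1.416974  f(a)=+2.842e-14  f'(a)=-2.306e+00  a ← 49.158267 − (+2.842e-14/-2.306e+00) = 49.158267
converged: |Δa| < 1e-12 after 5 iterations
sag = a·(cosh(S/(2a)) − 1) = 49.158267·(cosh(1.416974) − 1) = 58.180482
T_max/T_min = cosh(S/(2a)) = 2.183534

a=49.158 sag=58.180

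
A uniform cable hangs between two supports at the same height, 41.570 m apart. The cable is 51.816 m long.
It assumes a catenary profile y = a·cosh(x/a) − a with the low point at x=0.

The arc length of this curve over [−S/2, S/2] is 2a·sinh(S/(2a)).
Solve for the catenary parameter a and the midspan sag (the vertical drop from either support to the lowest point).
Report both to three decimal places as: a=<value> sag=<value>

a=17.691 sag=13.681

seed: a₀ = √(S³/(24(L−S))) = √(41.570³/(24·10.246)) = 17.091778
iter 1: u=1.216082  f(a)=+7.848e-01  f'(a)=-1.386e+00  a ← 17.091778 − (+7.848e-01/-1.386e+00) = 17.658100
iter 2: u=1.177080  f(a)=+4.070e-02  f'(a)=-1.246e+00  a ← 17.658100 − (+4.070e-02/-1.246e+00) = 17.690774
iter 3: u=1.174906  f(a)=+1.227e-04  f'(a)=-1.238e+00  a ← 17.690774 − (+1.227e-04/-1.238e+00) = 17.690873
iter 4: u=1.174900  f(a)=+1.122e-09  f'(a)=-1.238e+00  a ← 17.690873 − (+1.122e-09/-1.238e+00) = 17.690873
iter 5: u=1.174900  f(a)=-7.105e-15  f'(a)=-1.238e+00  a ← 17.690873 − (-7.105e-15/-1.238e+00) = 17.690873
converged: |Δa| < 1e-12 after 5 iterations
sag = a·(cosh(S/(2a)) − 1) = 17.690873·(cosh(1.174900) − 1) = 13.680953
T_max/T_min = cosh(S/(2a)) = 1.773334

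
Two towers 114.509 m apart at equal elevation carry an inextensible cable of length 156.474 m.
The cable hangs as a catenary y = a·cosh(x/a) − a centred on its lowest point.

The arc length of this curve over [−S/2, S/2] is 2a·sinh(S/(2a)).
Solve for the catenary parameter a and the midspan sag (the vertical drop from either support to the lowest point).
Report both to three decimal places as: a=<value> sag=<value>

seed: a₀ = √(S³/(24(L−S))) = √(114.509³/(24·41.965)) = 38.610924
iter 1: u=1.482858  f(a)=+4.863e+00  f'(a)=-2.691e+00  a ← 38.610924 − (+4.863e+00/-2.691e+00) = 40.418126
iter 2: u=1.416555  f(a)=+3.623e-01  f'(a)=-2.304e+00  a ← 40.418126 − (+3.623e-01/-2.304e+00) = 40.575387
iter 3: u=1.411065  f(a)=+2.368e-03  f'(a)=-2.274e+00  a ← 40.575387 − (+2.368e-03/-2.274e+00) = 40.576428
iter 4: u=1.411029  f(a)=+1.026e-07  f'(a)=-2.273e+00  a ← 40.576428 − (+1.026e-07/-2.273e+00) = 40.576428
iter 5: u=1.411029  f(a)=-2.842e-14  f'(a)=-2.273e+00  a ← 40.576428 − (-2.842e-14/-2.273e+00) = 40.576428
converged: |Δa| < 1e-12 after 5 iterations
sag = a·(cosh(S/(2a)) − 1) = 40.576428·(cosh(1.411029) − 1) = 47.556850
T_max/T_min = cosh(S/(2a)) = 2.172031

a=40.576 sag=47.557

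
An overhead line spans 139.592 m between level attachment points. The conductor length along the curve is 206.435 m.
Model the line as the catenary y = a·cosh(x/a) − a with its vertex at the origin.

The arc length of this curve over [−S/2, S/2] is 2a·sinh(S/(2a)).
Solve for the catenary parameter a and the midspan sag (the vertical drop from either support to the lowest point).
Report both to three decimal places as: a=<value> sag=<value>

a=43.860 sag=68.290

seed: a₀ = √(S³/(24(L−S))) = √(139.592³/(24·66.843)) = 41.177237
iter 1: u=1.695014  f(a)=+1.029e+01  f'(a)=-4.280e+00  a ← 41.177237 − (+1.029e+01/-4.280e+00) = 43.580316
iter 2: u=1.601549  f(a)=+9.692e-01  f'(a)=-3.509e+00  a ← 43.580316 − (+9.692e-01/-3.509e+00) = 43.856551
iter 3: u=1.591461  f(a)=+1.058e-02  f'(a)=-3.432e+00  a ← 43.856551 − (+1.058e-02/-3.432e+00) = 43.859634
iter 4: u=1.591349  f(a)=+1.292e-06  f'(a)=-3.431e+00  a ← 43.859634 − (+1.292e-06/-3.431e+00) = 43.859634
iter 5: u=1.591349  f(a)=-2.842e-14  f'(a)=-3.431e+00  a ← 43.859634 − (-2.842e-14/-3.431e+00) = 43.859634
converged: |Δa| < 1e-12 after 5 iterations
sag = a·(cosh(S/(2a)) − 1) = 43.859634·(cosh(1.591349) − 1) = 68.289908
T_max/T_min = cosh(S/(2a)) = 2.557010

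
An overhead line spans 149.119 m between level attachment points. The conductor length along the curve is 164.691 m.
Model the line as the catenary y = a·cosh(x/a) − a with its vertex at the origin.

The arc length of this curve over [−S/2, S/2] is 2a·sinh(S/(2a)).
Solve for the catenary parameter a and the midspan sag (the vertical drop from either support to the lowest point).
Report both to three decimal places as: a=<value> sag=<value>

seed: a₀ = √(S³/(24(L−S))) = √(149.119³/(24·15.572)) = 94.193656
iter 1: u=0.791555  f(a)=+4.952e-01  f'(a)=-3.518e-01  a ← 94.193656 − (+4.952e-01/-3.518e-01) = 95.601126
iter 2: u=0.779902  f(a)=+1.132e-02  f'(a)=-3.359e-01  a ← 95.601126 − (+1.132e-02/-3.359e-01) = 95.634818
iter 3: u=0.779627  f(a)=+6.218e-06  f'(a)=-3.355e-01  a ← 95.634818 − (+6.218e-06/-3.355e-01) = 95.634836
iter 4: u=0.779627  f(a)=+1.904e-12  f'(a)=-3.355e-01  a ← 95.634836 − (+1.904e-12/-3.355e-01) = 95.634836
converged: |Δa| < 1e-12 after 4 iterations
sag = a·(cosh(S/(2a)) − 1) = 95.634836·(cosh(0.779627) − 1) = 30.566603
T_max/T_min = cosh(S/(2a)) = 1.319618

a=95.635 sag=30.567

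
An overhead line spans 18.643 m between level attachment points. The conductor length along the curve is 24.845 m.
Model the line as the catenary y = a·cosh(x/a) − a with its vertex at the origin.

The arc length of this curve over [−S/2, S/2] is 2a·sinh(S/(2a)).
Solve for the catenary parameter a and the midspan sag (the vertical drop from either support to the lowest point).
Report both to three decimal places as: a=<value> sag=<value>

seed: a₀ = √(S³/(24(L−S))) = √(18.643³/(24·6.202)) = 6.597846
iter 1: u=1.412809  f(a)=+6.492e-01  f'(a)=-2.283e+00  a ← 6.597846 − (+6.492e-01/-2.283e+00) = 6.882213
iter 2: u=1.354434  f(a)=+4.433e-02  f'(a)=-1.981e+00  a ← 6.882213 − (+4.433e-02/-1.981e+00) = 6.904592
iter 3: u=1.350044  f(a)=+2.402e-04  f'(a)=-1.960e+00  a ← 6.904592 − (+2.402e-04/-1.960e+00) = 6.904714
iter 4: u=1.350020  f(a)=+7.136e-09  f'(a)=-1.959e+00  a ← 6.904714 − (+7.136e-09/-1.959e+00) = 6.904714
iter 5: u=1.350020  f(a)=+0.000e+00  f'(a)=-1.959e+00  a ← 6.904714 − (+0.000e+00/-1.959e+00) = 6.904714
converged: |Δa| < 1e-12 after 5 iterations
sag = a·(cosh(S/(2a)) − 1) = 6.904714·(cosh(1.350020) − 1) = 7.307730
T_max/T_min = cosh(S/(2a)) = 2.058368

a=6.905 sag=7.308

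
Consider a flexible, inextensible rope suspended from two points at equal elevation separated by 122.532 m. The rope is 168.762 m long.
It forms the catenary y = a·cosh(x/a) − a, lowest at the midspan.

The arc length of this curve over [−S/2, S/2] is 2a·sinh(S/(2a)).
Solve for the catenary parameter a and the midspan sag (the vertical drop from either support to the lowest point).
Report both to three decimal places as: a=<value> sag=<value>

a=42.850 sag=51.788

seed: a₀ = √(S³/(24(L−S))) = √(122.532³/(24·46.230)) = 40.719901
iter 1: u=1.504571  f(a)=+5.524e+00  f'(a)=-2.828e+00  a ← 40.719901 − (+5.524e+00/-2.828e+00) = 42.673128
iter 2: u=1.435704  f(a)=+4.223e-01  f'(a)=-2.411e+00  a ← 42.673128 − (+4.223e-01/-2.411e+00) = 42.848311
iter 3: u=1.429835  f(a)=+2.920e-03  f'(a)=-2.377e+00  a ← 42.848311 − (+2.920e-03/-2.377e+00) = 42.849540
iter 4: u=1.429794  f(a)=+1.418e-07  f'(a)=-2.377e+00  a ← 42.849540 − (+1.418e-07/-2.377e+00) = 42.849540
iter 5: u=1.429794  f(a)=+0.000e+00  f'(a)=-2.377e+00  a ← 42.849540 − (+0.000e+00/-2.377e+00) = 42.849540
converged: |Δa| < 1e-12 after 5 iterations
sag = a·(cosh(S/(2a)) − 1) = 42.849540·(cosh(1.429794) − 1) = 51.787854
T_max/T_min = cosh(S/(2a)) = 2.208598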